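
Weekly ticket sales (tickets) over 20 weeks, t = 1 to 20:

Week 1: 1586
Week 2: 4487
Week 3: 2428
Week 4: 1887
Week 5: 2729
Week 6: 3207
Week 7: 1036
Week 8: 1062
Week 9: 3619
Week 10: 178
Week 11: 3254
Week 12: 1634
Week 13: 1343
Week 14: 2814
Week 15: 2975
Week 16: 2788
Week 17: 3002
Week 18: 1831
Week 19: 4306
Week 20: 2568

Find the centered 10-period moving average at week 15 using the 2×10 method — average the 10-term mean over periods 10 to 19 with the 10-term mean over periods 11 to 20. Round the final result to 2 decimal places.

2532.00

Sum over 10–19: 178 + 3254 + 1634 + 1343 + 2814 + 2975 + 2788 + 3002 + 1831 + 4306 = 24125
Sum over 11–20: 3254 + 1634 + 1343 + 2814 + 2975 + 2788 + 3002 + 1831 + 4306 + 2568 = 26515
CMA at t=15 = (24125 + 26515) / (2·10) = 50640 / 20 = 2532.00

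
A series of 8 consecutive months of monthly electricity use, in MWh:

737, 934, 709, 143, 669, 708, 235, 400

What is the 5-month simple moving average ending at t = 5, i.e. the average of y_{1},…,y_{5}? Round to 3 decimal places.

638.400

Sum of periods 1–5: 737 + 934 + 709 + 143 + 669 = 3192
Divide by 5: 3192 / 5 = 638.400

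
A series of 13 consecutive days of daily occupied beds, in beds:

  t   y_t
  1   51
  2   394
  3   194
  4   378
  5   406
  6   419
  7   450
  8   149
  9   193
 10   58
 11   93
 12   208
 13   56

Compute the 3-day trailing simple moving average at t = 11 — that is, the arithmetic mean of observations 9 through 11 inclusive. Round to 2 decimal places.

114.67

Sum of periods 9–11: 193 + 58 + 93 = 344
Divide by 3: 344 / 3 = 114.67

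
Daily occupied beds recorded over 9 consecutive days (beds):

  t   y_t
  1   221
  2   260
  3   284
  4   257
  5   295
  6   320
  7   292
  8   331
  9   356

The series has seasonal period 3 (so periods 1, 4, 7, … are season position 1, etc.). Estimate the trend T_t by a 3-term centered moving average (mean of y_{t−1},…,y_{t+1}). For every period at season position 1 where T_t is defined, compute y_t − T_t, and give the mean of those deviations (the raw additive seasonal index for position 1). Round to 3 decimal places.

-22.000

Season position 1 occurs at t = 4, 7 (where T_t is defined).
t=4: T_4 = 278.66667; y_4 − T_4 = 257 − 278.66667 = -21.66667
t=7: T_7 = 314.33333; y_7 − T_7 = 292 − 314.33333 = -22.33333
Mean deviation: (-21.66667 + -22.33333) / 2 = -22.000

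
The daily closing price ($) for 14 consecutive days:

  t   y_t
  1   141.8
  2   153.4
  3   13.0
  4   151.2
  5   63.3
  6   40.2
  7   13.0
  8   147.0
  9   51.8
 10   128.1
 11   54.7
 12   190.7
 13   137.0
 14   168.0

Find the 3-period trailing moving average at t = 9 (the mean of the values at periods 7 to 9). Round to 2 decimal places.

70.60

Sum of periods 7–9: 13.0 + 147.0 + 51.8 = 211.8
Divide by 3: 211.8 / 3 = 70.60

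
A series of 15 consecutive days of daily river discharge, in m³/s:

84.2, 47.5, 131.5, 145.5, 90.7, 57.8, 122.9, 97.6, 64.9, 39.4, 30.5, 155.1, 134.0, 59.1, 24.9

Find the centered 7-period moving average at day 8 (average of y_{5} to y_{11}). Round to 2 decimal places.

Sum of periods 5–11: 90.7 + 57.8 + 122.9 + 97.6 + 64.9 + 39.4 + 30.5 = 503.8
Divide by 7: 503.8 / 7 = 71.97

71.97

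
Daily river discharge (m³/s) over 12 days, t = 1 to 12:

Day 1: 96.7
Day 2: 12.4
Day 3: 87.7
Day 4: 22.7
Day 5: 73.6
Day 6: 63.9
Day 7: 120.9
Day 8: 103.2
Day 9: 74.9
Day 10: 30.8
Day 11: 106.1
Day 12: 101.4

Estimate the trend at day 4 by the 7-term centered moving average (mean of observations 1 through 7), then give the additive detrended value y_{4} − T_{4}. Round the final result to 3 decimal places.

-45.571

Trend T_4 = (96.7 + 12.4 + 87.7 + 22.7 + 73.6 + 63.9 + 120.9) / 7 = 477.9/7 = 68.27143
Detrended value: 22.7 − 68.27143 = -45.571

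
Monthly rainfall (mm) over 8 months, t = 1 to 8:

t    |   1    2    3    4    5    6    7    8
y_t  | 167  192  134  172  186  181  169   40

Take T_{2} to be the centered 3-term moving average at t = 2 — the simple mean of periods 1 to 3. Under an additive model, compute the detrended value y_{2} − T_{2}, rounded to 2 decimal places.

27.67

Trend T_2 = (167 + 192 + 134) / 3 = 493/3 = 164.3333
Detrended value: 192 − 164.3333 = 27.67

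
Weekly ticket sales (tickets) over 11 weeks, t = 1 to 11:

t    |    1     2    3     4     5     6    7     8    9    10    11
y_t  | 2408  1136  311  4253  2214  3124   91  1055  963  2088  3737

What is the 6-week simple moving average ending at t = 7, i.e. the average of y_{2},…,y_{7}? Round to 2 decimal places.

Sum of periods 2–7: 1136 + 311 + 4253 + 2214 + 3124 + 91 = 11129
Divide by 6: 11129 / 6 = 1854.83

1854.83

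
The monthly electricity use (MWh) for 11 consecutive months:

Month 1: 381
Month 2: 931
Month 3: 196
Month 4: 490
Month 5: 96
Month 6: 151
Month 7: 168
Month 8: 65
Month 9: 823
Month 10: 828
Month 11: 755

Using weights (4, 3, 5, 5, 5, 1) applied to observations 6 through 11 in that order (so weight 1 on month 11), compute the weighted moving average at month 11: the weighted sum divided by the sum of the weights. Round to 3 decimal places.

Weighted sum: 4·151 + 3·168 + 5·65 + 5·823 + 5·828 + 1·755 = 604 + 504 + 325 + 4115 + 4140 + 755 = 10443
Weight total: 4 + 3 + 5 + 5 + 5 + 1 = 23
WMA = 10443 / 23 = 454.043

454.043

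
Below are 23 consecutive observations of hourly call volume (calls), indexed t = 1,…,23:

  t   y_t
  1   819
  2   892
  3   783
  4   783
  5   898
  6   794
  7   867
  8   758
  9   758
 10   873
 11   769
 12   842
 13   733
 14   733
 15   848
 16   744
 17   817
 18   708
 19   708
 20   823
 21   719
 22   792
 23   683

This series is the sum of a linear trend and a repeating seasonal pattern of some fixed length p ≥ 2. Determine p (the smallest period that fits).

First differences y_{t+1} − y_t: 73, -109, 0, 115, -104, 73, -109, 0, 115, -104, 73, -109, …
The difference pattern repeats every 5 terms and not for any smaller step, so p = 5.

5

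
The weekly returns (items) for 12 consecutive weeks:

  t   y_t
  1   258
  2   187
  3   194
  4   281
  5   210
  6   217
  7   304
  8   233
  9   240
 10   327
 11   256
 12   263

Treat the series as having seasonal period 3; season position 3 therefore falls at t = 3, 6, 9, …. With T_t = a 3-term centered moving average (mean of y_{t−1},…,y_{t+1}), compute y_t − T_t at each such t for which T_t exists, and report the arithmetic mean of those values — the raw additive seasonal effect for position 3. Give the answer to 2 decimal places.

Season position 3 occurs at t = 3, 6, 9 (where T_t is defined).
t=3: T_3 = 220.6667; y_3 − T_3 = 194 − 220.6667 = -26.6667
t=6: T_6 = 243.6667; y_6 − T_6 = 217 − 243.6667 = -26.6667
t=9: T_9 = 266.6667; y_9 − T_9 = 240 − 266.6667 = -26.6667
Mean deviation: (-26.6667 + -26.6667 + -26.6667) / 3 = -26.67

-26.67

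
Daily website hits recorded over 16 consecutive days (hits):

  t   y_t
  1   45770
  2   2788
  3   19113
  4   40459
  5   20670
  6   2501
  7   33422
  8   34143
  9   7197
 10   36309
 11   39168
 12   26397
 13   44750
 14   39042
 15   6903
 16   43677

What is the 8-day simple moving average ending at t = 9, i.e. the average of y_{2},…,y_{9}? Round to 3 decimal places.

Sum of periods 2–9: 2788 + 19113 + 40459 + 20670 + 2501 + 33422 + 34143 + 7197 = 160293
Divide by 8: 160293 / 8 = 20036.625

20036.625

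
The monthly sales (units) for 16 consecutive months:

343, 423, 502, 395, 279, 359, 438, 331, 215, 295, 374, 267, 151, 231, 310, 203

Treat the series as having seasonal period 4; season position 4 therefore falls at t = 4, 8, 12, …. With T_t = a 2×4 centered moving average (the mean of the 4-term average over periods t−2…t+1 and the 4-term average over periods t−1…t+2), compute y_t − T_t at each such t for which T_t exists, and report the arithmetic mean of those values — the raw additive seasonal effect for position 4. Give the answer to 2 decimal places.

Season position 4 occurs at t = 4, 8, 12 (where T_t is defined).
t=4: T_4 = 391.7500; y_4 − T_4 = 395 − 391.7500 = 3.2500
t=8: T_8 = 327.7500; y_8 − T_8 = 331 − 327.7500 = 3.2500
t=12: T_12 = 263.7500; y_12 − T_12 = 267 − 263.7500 = 3.2500
Mean deviation: (3.2500 + 3.2500 + 3.2500) / 3 = 3.25

3.25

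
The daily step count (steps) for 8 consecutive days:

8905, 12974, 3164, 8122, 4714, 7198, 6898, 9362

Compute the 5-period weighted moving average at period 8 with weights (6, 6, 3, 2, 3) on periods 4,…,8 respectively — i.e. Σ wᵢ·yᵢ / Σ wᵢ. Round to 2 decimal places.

Weighted sum: 6·8122 + 6·4714 + 3·7198 + 2·6898 + 3·9362 = 48732 + 28284 + 21594 + 13796 + 28086 = 140492
Weight total: 6 + 6 + 3 + 2 + 3 = 20
WMA = 140492 / 20 = 7024.60

7024.60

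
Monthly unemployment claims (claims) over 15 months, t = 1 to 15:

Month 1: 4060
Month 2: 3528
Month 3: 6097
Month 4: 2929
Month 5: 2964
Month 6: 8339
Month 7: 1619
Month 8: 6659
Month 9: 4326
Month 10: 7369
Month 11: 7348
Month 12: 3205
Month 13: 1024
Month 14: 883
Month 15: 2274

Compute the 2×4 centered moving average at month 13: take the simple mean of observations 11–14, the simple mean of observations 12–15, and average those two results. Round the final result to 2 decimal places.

2480.75

Sum over 11–14: 7348 + 3205 + 1024 + 883 = 12460
Sum over 12–15: 3205 + 1024 + 883 + 2274 = 7386
CMA at t=13 = (12460 + 7386) / (2·4) = 19846 / 8 = 2480.75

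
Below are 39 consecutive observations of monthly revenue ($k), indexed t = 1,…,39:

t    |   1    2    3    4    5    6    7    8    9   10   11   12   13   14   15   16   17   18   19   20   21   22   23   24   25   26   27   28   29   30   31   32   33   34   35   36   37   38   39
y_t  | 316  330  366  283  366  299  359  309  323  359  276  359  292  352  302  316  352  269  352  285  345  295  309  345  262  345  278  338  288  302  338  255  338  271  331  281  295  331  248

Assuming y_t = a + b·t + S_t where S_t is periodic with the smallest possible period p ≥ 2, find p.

7

First differences y_{t+1} − y_t: 14, 36, -83, 83, -67, 60, -50, 14, 36, -83, 83, -67, 60, -50, 14, 36, …
The difference pattern repeats every 7 terms and not for any smaller step, so p = 7.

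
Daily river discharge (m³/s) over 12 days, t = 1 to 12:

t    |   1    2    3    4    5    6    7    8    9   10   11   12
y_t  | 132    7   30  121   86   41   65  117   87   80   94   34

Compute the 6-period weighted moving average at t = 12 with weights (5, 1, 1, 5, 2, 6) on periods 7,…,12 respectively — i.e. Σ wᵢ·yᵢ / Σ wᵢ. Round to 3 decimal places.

Weighted sum: 5·65 + 1·117 + 1·87 + 5·80 + 2·94 + 6·34 = 325 + 117 + 87 + 400 + 188 + 204 = 1321
Weight total: 5 + 1 + 1 + 5 + 2 + 6 = 20
WMA = 1321 / 20 = 66.050

66.050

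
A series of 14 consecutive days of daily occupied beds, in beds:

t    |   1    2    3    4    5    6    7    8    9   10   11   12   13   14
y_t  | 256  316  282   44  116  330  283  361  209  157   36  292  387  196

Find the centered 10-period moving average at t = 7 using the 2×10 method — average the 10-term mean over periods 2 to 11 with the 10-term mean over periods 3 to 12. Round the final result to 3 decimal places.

212.200

Sum over 2–11: 316 + 282 + 44 + 116 + 330 + 283 + 361 + 209 + 157 + 36 = 2134
Sum over 3–12: 282 + 44 + 116 + 330 + 283 + 361 + 209 + 157 + 36 + 292 = 2110
CMA at t=7 = (2134 + 2110) / (2·10) = 4244 / 20 = 212.200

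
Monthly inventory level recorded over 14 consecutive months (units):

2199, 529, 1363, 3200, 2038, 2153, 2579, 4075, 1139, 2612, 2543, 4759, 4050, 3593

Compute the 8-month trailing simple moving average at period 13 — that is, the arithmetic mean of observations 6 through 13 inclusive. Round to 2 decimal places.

2988.75

Sum of periods 6–13: 2153 + 2579 + 4075 + 1139 + 2612 + 2543 + 4759 + 4050 = 23910
Divide by 8: 23910 / 8 = 2988.75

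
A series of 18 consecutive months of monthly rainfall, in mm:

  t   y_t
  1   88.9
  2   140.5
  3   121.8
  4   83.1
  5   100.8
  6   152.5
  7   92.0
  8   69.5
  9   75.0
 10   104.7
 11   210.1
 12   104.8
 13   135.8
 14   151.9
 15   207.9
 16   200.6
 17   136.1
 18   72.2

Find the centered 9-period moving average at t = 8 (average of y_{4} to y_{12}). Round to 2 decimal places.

110.28

Sum of periods 4–12: 83.1 + 100.8 + 152.5 + 92.0 + 69.5 + 75.0 + 104.7 + 210.1 + 104.8 = 992.5
Divide by 9: 992.5 / 9 = 110.28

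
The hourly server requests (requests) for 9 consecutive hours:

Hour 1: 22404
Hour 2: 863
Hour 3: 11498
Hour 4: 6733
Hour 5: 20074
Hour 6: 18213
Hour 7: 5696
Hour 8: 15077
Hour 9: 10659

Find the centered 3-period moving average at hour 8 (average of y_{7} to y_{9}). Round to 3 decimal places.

10477.333

Sum of periods 7–9: 5696 + 15077 + 10659 = 31432
Divide by 3: 31432 / 3 = 10477.333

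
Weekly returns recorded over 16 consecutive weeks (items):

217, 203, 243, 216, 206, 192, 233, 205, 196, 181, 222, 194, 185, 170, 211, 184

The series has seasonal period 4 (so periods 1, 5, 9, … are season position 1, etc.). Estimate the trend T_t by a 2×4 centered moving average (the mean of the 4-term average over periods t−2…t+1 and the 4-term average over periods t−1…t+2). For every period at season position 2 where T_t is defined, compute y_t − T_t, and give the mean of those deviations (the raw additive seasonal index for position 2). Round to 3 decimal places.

-18.583

Season position 2 occurs at t = 6, 10, 14 (where T_t is defined).
t=6: T_6 = 210.37500; y_6 − T_6 = 192 − 210.37500 = -18.37500
t=10: T_10 = 199.62500; y_10 − T_10 = 181 − 199.62500 = -18.62500
t=14: T_14 = 188.75000; y_14 − T_14 = 170 − 188.75000 = -18.75000
Mean deviation: (-18.37500 + -18.62500 + -18.75000) / 3 = -18.583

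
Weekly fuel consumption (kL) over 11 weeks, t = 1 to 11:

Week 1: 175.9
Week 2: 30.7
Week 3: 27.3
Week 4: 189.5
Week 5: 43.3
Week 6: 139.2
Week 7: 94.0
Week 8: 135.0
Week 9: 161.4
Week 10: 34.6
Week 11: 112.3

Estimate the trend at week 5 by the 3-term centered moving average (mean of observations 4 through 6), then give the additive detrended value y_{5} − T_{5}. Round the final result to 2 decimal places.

-80.70

Trend T_5 = (189.5 + 43.3 + 139.2) / 3 = 372.0/3 = 124.0000
Detrended value: 43.3 − 124.0000 = -80.70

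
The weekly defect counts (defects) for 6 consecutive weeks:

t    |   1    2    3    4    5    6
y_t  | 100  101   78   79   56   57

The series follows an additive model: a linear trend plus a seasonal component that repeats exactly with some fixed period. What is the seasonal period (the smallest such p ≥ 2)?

First differences y_{t+1} − y_t: 1, -23, 1, -23, 1, …
The difference pattern repeats every 2 terms and not for any smaller step, so p = 2.

2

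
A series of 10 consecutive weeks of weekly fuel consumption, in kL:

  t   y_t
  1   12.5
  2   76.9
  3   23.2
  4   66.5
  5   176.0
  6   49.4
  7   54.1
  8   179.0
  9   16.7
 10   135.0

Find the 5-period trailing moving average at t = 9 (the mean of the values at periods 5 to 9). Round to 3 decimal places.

Sum of periods 5–9: 176.0 + 49.4 + 54.1 + 179.0 + 16.7 = 475.2
Divide by 5: 475.2 / 5 = 95.040

95.040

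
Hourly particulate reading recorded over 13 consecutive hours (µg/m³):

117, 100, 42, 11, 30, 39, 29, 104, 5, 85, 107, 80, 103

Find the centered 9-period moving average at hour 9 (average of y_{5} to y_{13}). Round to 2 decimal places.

Sum of periods 5–13: 30 + 39 + 29 + 104 + 5 + 85 + 107 + 80 + 103 = 582
Divide by 9: 582 / 9 = 64.67

64.67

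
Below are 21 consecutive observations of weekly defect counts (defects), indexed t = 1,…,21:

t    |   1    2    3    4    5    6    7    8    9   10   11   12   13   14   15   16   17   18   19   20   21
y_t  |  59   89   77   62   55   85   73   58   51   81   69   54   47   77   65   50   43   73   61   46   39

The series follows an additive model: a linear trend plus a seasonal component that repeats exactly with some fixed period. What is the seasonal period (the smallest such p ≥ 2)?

First differences y_{t+1} − y_t: 30, -12, -15, -7, 30, -12, -15, -7, 30, -12, …
The difference pattern repeats every 4 terms and not for any smaller step, so p = 4.

4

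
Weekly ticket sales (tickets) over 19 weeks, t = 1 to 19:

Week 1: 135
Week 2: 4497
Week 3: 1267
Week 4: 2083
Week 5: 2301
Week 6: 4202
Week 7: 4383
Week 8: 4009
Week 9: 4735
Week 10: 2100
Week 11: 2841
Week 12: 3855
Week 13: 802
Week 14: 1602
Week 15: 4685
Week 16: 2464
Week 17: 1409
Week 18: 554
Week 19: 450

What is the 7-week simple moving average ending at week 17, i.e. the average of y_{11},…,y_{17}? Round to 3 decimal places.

2522.571

Sum of periods 11–17: 2841 + 3855 + 802 + 1602 + 4685 + 2464 + 1409 = 17658
Divide by 7: 17658 / 7 = 2522.571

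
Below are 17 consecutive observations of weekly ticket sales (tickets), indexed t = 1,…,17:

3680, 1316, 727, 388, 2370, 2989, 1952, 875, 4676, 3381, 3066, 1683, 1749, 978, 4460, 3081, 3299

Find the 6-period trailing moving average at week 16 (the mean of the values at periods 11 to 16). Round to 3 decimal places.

2502.833

Sum of periods 11–16: 3066 + 1683 + 1749 + 978 + 4460 + 3081 = 15017
Divide by 6: 15017 / 6 = 2502.833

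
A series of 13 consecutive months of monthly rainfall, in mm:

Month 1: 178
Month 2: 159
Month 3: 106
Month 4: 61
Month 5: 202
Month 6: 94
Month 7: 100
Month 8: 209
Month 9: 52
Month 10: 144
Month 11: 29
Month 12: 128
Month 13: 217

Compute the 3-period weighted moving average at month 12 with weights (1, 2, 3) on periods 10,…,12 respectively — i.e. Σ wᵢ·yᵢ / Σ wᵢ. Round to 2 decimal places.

Weighted sum: 1·144 + 2·29 + 3·128 = 144 + 58 + 384 = 586
Weight total: 1 + 2 + 3 = 6
WMA = 586 / 6 = 97.67

97.67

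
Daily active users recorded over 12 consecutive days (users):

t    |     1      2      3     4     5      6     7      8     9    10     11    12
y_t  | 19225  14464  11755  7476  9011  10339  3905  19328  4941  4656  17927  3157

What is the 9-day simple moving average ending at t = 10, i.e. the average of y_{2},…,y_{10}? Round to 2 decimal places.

9541.67

Sum of periods 2–10: 14464 + 11755 + 7476 + 9011 + 10339 + 3905 + 19328 + 4941 + 4656 = 85875
Divide by 9: 85875 / 9 = 9541.67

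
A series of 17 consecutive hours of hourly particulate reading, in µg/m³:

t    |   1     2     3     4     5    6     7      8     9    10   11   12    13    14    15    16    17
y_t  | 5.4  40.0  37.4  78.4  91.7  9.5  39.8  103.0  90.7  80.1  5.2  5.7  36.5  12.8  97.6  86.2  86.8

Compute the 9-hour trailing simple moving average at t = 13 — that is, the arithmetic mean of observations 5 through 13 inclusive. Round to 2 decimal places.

Sum of periods 5–13: 91.7 + 9.5 + 39.8 + 103.0 + 90.7 + 80.1 + 5.2 + 5.7 + 36.5 = 462.2
Divide by 9: 462.2 / 9 = 51.36

51.36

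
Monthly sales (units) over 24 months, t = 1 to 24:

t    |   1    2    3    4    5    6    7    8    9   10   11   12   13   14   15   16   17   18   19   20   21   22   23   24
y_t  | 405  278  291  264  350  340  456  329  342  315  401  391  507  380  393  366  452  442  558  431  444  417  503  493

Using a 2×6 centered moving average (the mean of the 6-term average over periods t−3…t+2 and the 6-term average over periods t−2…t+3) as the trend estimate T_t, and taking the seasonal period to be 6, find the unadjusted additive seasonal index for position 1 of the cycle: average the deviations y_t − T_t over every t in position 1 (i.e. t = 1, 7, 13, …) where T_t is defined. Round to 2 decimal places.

Season position 1 occurs at t = 7, 13, 19 (where T_t is defined).
t=7: T_7 = 351.0833; y_7 − T_7 = 456 − 351.0833 = 104.9167
t=13: T_13 = 402.0833; y_13 − T_13 = 507 − 402.0833 = 104.9167
t=19: T_19 = 453.0833; y_19 − T_19 = 558 − 453.0833 = 104.9167
Mean deviation: (104.9167 + 104.9167 + 104.9167) / 3 = 104.92

104.92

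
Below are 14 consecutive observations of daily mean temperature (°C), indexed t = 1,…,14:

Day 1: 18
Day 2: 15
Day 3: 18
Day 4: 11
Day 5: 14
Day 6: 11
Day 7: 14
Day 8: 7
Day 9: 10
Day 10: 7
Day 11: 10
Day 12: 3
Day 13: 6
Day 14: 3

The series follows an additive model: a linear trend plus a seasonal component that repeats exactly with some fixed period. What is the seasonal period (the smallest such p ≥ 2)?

4

First differences y_{t+1} − y_t: -3, 3, -7, 3, -3, 3, -7, 3, -3, 3, …
The difference pattern repeats every 4 terms and not for any smaller step, so p = 4.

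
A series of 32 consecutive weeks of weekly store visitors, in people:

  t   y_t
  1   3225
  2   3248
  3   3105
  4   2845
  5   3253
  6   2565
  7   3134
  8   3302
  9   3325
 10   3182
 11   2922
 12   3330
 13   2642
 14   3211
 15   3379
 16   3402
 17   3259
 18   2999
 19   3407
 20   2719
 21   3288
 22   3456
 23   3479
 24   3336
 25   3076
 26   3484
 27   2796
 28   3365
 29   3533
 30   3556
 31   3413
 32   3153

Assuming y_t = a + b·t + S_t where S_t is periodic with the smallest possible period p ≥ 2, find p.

7

First differences y_{t+1} − y_t: 23, -143, -260, 408, -688, 569, 168, 23, -143, -260, 408, -688, 569, 168, 23, -143, …
The difference pattern repeats every 7 terms and not for any smaller step, so p = 7.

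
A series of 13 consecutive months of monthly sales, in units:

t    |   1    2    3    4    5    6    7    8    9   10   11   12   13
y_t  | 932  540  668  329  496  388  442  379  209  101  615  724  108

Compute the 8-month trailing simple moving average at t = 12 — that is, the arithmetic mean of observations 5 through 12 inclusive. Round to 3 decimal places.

419.250

Sum of periods 5–12: 496 + 388 + 442 + 379 + 209 + 101 + 615 + 724 = 3354
Divide by 8: 3354 / 8 = 419.250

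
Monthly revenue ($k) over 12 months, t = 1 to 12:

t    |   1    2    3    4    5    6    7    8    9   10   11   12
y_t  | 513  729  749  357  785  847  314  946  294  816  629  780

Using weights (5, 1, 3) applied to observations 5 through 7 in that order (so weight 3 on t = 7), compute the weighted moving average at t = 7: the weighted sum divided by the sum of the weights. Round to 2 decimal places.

634.89

Weighted sum: 5·785 + 1·847 + 3·314 = 3925 + 847 + 942 = 5714
Weight total: 5 + 1 + 3 = 9
WMA = 5714 / 9 = 634.89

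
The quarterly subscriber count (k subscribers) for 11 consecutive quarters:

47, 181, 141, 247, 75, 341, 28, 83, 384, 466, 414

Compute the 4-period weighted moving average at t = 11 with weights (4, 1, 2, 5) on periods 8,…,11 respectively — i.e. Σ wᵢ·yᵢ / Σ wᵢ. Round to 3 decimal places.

Weighted sum: 4·83 + 1·384 + 2·466 + 5·414 = 332 + 384 + 932 + 2070 = 3718
Weight total: 4 + 1 + 2 + 5 = 12
WMA = 3718 / 12 = 309.833

309.833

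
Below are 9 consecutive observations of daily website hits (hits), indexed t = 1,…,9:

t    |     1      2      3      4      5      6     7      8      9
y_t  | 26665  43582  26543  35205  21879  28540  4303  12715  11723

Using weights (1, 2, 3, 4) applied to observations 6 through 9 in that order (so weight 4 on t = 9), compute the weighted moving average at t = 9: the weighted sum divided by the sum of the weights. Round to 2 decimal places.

Weighted sum: 1·28540 + 2·4303 + 3·12715 + 4·11723 = 28540 + 8606 + 38145 + 46892 = 122183
Weight total: 1 + 2 + 3 + 4 = 10
WMA = 122183 / 10 = 12218.30

12218.30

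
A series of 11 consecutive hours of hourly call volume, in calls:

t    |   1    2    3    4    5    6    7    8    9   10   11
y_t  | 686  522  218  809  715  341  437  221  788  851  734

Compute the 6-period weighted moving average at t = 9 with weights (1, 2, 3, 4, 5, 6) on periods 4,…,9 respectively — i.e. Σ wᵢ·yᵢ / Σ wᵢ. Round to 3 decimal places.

516.333

Weighted sum: 1·809 + 2·715 + 3·341 + 4·437 + 5·221 + 6·788 = 809 + 1430 + 1023 + 1748 + 1105 + 4728 = 10843
Weight total: 1 + 2 + 3 + 4 + 5 + 6 = 21
WMA = 10843 / 21 = 516.333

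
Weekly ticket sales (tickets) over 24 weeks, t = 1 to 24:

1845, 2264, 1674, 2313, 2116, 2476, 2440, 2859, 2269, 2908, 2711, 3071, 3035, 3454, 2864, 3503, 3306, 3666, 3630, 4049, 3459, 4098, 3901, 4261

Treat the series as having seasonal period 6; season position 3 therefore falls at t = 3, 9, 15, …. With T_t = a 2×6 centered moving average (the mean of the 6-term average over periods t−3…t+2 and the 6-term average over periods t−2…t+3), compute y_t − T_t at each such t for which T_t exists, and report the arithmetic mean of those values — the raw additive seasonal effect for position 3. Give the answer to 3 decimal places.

-391.083

Season position 3 occurs at t = 9, 15, 21 (where T_t is defined).
t=9: T_9 = 2660.08333; y_9 − T_9 = 2269 − 2660.08333 = -391.08333
t=15: T_15 = 3255.08333; y_15 − T_15 = 2864 − 3255.08333 = -391.08333
t=21: T_21 = 3850.08333; y_21 − T_21 = 3459 − 3850.08333 = -391.08333
Mean deviation: (-391.08333 + -391.08333 + -391.08333) / 3 = -391.083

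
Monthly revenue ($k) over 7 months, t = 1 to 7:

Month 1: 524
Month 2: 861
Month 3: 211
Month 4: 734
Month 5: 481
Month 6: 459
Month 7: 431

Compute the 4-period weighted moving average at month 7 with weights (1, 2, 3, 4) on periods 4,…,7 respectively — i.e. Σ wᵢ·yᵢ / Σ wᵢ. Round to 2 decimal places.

Weighted sum: 1·734 + 2·481 + 3·459 + 4·431 = 734 + 962 + 1377 + 1724 = 4797
Weight total: 1 + 2 + 3 + 4 = 10
WMA = 4797 / 10 = 479.70

479.70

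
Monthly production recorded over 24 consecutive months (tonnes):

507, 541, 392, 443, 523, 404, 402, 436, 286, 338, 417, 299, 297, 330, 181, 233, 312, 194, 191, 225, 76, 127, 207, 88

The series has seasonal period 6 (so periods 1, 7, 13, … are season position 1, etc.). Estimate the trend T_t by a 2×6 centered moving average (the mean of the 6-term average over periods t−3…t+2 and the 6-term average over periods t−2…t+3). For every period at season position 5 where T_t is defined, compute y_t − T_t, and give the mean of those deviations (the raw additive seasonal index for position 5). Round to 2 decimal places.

80.61

Season position 5 occurs at t = 5, 11, 17 (where T_t is defined).
t=5: T_5 = 442.0833; y_5 − T_5 = 523 − 442.0833 = 80.9167
t=11: T_11 = 336.6667; y_11 − T_11 = 417 − 336.6667 = 80.3333
t=17: T_17 = 231.4167; y_17 − T_17 = 312 − 231.4167 = 80.5833
Mean deviation: (80.9167 + 80.3333 + 80.5833) / 3 = 80.61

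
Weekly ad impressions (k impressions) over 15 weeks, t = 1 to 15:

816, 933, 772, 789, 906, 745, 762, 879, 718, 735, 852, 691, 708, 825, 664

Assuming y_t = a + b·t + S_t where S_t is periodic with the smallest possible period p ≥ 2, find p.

First differences y_{t+1} − y_t: 117, -161, 17, 117, -161, 17, 117, -161, …
The difference pattern repeats every 3 terms and not for any smaller step, so p = 3.

3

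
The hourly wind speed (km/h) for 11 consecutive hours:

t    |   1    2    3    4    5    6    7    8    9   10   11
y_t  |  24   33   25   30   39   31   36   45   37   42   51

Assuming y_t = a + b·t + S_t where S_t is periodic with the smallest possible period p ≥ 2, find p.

3

First differences y_{t+1} − y_t: 9, -8, 5, 9, -8, 5, 9, -8, …
The difference pattern repeats every 3 terms and not for any smaller step, so p = 3.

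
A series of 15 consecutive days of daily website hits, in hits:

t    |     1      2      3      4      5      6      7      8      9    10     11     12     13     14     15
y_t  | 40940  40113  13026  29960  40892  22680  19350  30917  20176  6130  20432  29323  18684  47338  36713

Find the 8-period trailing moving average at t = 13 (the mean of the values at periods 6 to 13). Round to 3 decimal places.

Sum of periods 6–13: 22680 + 19350 + 30917 + 20176 + 6130 + 20432 + 29323 + 18684 = 167692
Divide by 8: 167692 / 8 = 20961.500

20961.500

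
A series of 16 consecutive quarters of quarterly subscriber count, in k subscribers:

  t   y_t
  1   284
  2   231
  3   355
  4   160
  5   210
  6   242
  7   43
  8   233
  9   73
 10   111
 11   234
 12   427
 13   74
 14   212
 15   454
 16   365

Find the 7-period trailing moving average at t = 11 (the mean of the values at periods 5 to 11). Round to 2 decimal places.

163.71

Sum of periods 5–11: 210 + 242 + 43 + 233 + 73 + 111 + 234 = 1146
Divide by 7: 1146 / 7 = 163.71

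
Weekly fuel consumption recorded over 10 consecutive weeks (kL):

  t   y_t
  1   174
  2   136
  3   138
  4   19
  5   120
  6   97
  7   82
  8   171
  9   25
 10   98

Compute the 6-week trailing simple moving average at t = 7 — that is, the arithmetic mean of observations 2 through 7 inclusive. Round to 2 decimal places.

Sum of periods 2–7: 136 + 138 + 19 + 120 + 97 + 82 = 592
Divide by 6: 592 / 6 = 98.67

98.67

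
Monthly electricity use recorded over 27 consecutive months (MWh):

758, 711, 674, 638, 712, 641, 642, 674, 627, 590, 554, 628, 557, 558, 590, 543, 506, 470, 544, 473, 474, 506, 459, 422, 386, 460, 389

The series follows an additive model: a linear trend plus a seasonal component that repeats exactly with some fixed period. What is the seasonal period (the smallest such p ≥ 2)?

7

First differences y_{t+1} − y_t: -47, -37, -36, 74, -71, 1, 32, -47, -37, -36, 74, -71, 1, 32, -47, -37, …
The difference pattern repeats every 7 terms and not for any smaller step, so p = 7.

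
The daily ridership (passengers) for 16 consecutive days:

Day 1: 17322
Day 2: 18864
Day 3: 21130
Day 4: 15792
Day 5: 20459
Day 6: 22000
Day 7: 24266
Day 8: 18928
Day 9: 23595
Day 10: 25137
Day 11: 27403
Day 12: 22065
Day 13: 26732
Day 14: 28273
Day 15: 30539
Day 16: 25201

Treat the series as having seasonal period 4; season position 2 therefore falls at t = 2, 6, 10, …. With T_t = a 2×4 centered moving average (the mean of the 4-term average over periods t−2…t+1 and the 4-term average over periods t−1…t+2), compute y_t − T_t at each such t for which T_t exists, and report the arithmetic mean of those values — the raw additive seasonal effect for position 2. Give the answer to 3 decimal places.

978.875

Season position 2 occurs at t = 6, 10, 14 (where T_t is defined).
t=6: T_6 = 21021.25000; y_6 − T_6 = 22000 − 21021.25000 = 978.75000
t=10: T_10 = 24157.87500; y_10 − T_10 = 25137 − 24157.87500 = 979.12500
t=14: T_14 = 27294.25000; y_14 − T_14 = 28273 − 27294.25000 = 978.75000
Mean deviation: (978.75000 + 979.12500 + 978.75000) / 3 = 978.875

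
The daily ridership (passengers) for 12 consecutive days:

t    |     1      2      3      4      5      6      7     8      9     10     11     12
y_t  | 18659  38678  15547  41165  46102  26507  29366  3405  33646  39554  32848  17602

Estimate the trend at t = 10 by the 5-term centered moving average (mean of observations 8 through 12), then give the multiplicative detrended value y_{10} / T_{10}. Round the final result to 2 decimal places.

1.56

Trend T_10 = (3405 + 33646 + 39554 + 32848 + 17602) / 5 = 127055/5 = 25411.0000
Ratio to trend: 39554 / 25411.0000 = 1.56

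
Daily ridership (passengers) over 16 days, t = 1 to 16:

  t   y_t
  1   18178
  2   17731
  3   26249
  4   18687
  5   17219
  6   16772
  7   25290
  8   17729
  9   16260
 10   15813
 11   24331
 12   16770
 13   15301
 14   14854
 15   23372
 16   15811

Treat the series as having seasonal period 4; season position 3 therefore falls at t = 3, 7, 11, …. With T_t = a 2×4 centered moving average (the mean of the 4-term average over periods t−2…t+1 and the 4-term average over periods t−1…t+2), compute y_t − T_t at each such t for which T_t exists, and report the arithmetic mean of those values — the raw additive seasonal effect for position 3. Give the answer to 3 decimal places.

6157.458

Season position 3 occurs at t = 3, 7, 11 (where T_t is defined).
t=3: T_3 = 20091.37500; y_3 − T_3 = 26249 − 20091.37500 = 6157.62500
t=7: T_7 = 19132.62500; y_7 − T_7 = 25290 − 19132.62500 = 6157.37500
t=11: T_11 = 18173.62500; y_11 − T_11 = 24331 − 18173.62500 = 6157.37500
Mean deviation: (6157.62500 + 6157.37500 + 6157.37500) / 3 = 6157.458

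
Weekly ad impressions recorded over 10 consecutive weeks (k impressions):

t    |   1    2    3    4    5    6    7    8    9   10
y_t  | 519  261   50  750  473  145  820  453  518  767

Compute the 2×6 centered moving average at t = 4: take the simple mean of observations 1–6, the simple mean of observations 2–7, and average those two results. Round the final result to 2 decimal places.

Sum over 1–6: 519 + 261 + 50 + 750 + 473 + 145 = 2198
Sum over 2–7: 261 + 50 + 750 + 473 + 145 + 820 = 2499
CMA at t=4 = (2198 + 2499) / (2·6) = 4697 / 12 = 391.42

391.42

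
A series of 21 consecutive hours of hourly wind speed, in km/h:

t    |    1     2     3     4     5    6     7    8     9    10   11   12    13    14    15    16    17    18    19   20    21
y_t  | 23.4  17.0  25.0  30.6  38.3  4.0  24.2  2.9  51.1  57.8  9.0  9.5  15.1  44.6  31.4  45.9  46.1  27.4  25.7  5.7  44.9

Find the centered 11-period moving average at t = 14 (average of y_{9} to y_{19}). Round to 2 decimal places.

33.05

Sum of periods 9–19: 51.1 + 57.8 + 9.0 + 9.5 + 15.1 + 44.6 + 31.4 + 45.9 + 46.1 + 27.4 + 25.7 = 363.6
Divide by 11: 363.6 / 11 = 33.05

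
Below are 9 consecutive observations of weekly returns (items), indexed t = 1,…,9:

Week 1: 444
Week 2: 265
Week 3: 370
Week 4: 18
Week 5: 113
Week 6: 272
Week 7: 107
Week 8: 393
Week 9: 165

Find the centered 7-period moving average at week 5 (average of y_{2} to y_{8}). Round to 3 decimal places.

Sum of periods 2–8: 265 + 370 + 18 + 113 + 272 + 107 + 393 = 1538
Divide by 7: 1538 / 7 = 219.714

219.714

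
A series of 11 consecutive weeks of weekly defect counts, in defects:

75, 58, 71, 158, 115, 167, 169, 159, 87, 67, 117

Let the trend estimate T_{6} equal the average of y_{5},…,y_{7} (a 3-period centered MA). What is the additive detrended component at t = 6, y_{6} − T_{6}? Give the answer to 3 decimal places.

Trend T_6 = (115 + 167 + 169) / 3 = 451/3 = 150.33333
Detrended value: 167 − 150.33333 = 16.667

16.667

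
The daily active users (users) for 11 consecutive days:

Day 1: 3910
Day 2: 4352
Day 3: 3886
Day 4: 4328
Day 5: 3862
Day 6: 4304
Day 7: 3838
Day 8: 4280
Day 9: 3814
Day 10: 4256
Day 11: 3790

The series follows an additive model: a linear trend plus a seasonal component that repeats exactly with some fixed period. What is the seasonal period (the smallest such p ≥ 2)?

2

First differences y_{t+1} − y_t: 442, -466, 442, -466, 442, -466, …
The difference pattern repeats every 2 terms and not for any smaller step, so p = 2.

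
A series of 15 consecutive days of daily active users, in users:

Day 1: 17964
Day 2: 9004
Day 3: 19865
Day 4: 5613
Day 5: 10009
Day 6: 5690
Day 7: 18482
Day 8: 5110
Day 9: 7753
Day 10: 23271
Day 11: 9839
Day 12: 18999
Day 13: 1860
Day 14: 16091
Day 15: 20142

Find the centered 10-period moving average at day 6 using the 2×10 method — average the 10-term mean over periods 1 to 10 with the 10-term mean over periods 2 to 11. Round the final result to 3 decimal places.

Sum over 1–10: 17964 + 9004 + 19865 + 5613 + 10009 + 5690 + 18482 + 5110 + 7753 + 23271 = 122761
Sum over 2–11: 9004 + 19865 + 5613 + 10009 + 5690 + 18482 + 5110 + 7753 + 23271 + 9839 = 114636
CMA at t=6 = (122761 + 114636) / (2·10) = 237397 / 20 = 11869.850

11869.850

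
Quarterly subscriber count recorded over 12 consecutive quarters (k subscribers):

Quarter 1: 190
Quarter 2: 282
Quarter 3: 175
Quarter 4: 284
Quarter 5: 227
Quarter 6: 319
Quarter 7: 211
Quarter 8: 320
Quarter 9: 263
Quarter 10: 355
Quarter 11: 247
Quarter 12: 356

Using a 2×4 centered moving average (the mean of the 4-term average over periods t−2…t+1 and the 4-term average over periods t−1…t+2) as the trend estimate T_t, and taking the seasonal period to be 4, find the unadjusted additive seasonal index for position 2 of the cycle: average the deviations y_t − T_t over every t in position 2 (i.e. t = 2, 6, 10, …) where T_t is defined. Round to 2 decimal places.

Season position 2 occurs at t = 6, 10 (where T_t is defined).
t=6: T_6 = 264.7500; y_6 − T_6 = 319 − 264.7500 = 54.2500
t=10: T_10 = 300.7500; y_10 − T_10 = 355 − 300.7500 = 54.2500
Mean deviation: (54.2500 + 54.2500) / 2 = 54.25

54.25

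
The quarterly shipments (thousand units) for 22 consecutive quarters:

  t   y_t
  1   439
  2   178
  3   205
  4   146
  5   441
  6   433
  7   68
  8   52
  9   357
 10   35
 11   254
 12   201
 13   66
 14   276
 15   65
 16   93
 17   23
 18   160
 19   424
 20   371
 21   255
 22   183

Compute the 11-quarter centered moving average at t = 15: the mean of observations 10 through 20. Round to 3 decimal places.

178.909

Sum of periods 10–20: 35 + 254 + 201 + 66 + 276 + 65 + 93 + 23 + 160 + 424 + 371 = 1968
Divide by 11: 1968 / 11 = 178.909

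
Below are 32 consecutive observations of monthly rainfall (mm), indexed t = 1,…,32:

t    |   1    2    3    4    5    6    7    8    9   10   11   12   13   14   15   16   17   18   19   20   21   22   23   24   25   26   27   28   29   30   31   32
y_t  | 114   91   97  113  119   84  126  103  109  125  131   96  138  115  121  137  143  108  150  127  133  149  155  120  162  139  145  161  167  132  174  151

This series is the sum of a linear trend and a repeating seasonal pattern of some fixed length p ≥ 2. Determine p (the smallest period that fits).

6

First differences y_{t+1} − y_t: -23, 6, 16, 6, -35, 42, -23, 6, 16, 6, -35, 42, -23, 6, …
The difference pattern repeats every 6 terms and not for any smaller step, so p = 6.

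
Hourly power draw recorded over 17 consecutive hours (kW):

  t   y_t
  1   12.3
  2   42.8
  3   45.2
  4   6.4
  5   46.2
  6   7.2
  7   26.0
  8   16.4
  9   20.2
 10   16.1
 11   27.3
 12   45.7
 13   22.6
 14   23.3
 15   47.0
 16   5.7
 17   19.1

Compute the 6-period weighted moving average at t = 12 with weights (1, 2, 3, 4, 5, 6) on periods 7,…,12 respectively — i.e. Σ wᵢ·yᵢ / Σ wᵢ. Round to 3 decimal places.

28.310

Weighted sum: 1·26.0 + 2·16.4 + 3·20.2 + 4·16.1 + 5·27.3 + 6·45.7 = 26.0 + 32.8 + 60.6 + 64.4 + 136.5 + 274.2 = 594.5
Weight total: 1 + 2 + 3 + 4 + 5 + 6 = 21
WMA = 594.5 / 21 = 28.310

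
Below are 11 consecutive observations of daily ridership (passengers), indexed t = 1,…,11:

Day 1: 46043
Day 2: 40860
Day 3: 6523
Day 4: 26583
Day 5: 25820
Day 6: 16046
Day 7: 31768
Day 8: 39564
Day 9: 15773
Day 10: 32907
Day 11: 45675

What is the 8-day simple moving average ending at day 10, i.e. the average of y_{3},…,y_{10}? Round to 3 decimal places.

24373.000

Sum of periods 3–10: 6523 + 26583 + 25820 + 16046 + 31768 + 39564 + 15773 + 32907 = 194984
Divide by 8: 194984 / 8 = 24373.000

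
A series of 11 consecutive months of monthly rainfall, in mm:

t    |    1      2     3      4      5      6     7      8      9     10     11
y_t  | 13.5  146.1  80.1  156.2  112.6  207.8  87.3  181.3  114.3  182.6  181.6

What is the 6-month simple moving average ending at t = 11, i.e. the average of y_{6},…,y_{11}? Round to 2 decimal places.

Sum of periods 6–11: 207.8 + 87.3 + 181.3 + 114.3 + 182.6 + 181.6 = 954.9
Divide by 6: 954.9 / 6 = 159.15

159.15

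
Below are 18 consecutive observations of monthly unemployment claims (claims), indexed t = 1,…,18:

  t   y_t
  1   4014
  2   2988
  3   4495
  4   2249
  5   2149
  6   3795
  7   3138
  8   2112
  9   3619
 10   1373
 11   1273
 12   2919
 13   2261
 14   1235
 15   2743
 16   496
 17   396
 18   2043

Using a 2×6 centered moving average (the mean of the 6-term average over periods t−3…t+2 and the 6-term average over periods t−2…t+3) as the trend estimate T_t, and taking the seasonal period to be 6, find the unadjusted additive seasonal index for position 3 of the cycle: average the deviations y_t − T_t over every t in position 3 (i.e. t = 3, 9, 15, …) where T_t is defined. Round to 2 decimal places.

1140.67

Season position 3 occurs at t = 9, 15 (where T_t is defined).
t=9: T_9 = 2478.6667; y_9 − T_9 = 3619 − 2478.6667 = 1140.3333
t=15: T_15 = 1602.0000; y_15 − T_15 = 2743 − 1602.0000 = 1141.0000
Mean deviation: (1140.3333 + 1141.0000) / 2 = 1140.67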